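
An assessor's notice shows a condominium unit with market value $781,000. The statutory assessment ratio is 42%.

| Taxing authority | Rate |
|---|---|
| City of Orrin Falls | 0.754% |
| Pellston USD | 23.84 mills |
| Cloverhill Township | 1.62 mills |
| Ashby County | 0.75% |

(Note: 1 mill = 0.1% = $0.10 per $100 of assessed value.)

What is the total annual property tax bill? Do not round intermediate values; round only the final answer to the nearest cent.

$13,284.81

Assessed value = $781,000 × 0.42 = $328,020
City of Orrin Falls: $328,020 × 0.00754 = $2,473.2708
Pellston USD: $328,020 × 0.02384 = $7,819.9968
Cloverhill Township: $328,020 × 0.00162 = $531.3924
Ashby County: $328,020 × 0.0075 = $2,460.15
Total = $13,284.81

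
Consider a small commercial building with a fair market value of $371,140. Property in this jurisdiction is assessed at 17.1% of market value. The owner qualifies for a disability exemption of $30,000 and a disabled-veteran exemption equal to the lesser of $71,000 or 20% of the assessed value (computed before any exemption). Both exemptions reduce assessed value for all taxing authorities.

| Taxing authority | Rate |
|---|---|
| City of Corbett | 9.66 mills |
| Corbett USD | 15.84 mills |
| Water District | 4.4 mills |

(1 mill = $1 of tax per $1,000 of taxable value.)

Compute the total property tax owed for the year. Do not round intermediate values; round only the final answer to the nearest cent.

Assessed value = $371,140 × 0.171 = $63,464.94
Disabled-veteran exemption = min($71,000, 20% × $63,464.94) = min($71,000, $12,692.988) = $12,692.988 (percentage binds)
Taxable value = $63,464.94 − $30,000 − $12,692.988 = $20,771.952
City of Corbett: $20,771.952 × 0.00966 = $200.65705632
Corbett USD: $20,771.952 × 0.01584 = $329.02771968
Water District: $20,771.952 × 0.0044 = $91.3965888
Total = $621.0813648

$621.08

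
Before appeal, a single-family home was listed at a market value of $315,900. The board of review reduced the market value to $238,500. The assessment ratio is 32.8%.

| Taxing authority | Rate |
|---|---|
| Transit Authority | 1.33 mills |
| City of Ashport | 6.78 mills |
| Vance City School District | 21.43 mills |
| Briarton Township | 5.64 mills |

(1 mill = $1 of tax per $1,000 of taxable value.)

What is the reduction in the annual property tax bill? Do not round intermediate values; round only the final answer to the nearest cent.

Old assessed value = $315,900 × 0.328 = $103,615.2
New assessed value = $238,500 × 0.328 = $78,228
Combined rate = 0.00133 + 0.00678 + 0.02143 + 0.00564 = 0.03518
Old tax = $103,615.2 × 0.03518 = $3,645.182736
New tax = $78,228 × 0.03518 = $2,752.06104
Reduction = $3,645.182736 − $2,752.06104 = $893.121696

$893.12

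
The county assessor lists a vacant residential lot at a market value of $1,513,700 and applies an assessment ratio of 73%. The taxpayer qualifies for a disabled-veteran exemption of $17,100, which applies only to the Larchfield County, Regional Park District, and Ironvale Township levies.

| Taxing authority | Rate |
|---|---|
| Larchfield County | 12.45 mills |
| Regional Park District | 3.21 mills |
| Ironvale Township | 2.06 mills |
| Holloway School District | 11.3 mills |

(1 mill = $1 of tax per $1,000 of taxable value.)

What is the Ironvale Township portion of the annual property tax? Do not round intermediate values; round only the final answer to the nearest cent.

$2,241.08

Assessed value = $1,513,700 × 0.73 = $1,105,001
Ironvale Township taxable value = $1,105,001 − $17,100 = $1,087,901
Ironvale Township levy = $1,087,901 × 0.00206 = $2,241.07606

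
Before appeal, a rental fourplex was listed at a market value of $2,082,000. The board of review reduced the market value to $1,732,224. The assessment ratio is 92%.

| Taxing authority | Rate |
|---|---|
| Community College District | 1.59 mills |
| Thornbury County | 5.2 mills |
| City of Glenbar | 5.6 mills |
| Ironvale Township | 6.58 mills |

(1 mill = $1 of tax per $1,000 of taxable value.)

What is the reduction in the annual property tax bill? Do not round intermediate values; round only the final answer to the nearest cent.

Old assessed value = $2,082,000 × 0.92 = $1,915,440
New assessed value = $1,732,224 × 0.92 = $1,593,646.08
Combined rate = 0.00159 + 0.0052 + 0.0056 + 0.00658 = 0.01897
Old tax = $1,915,440 × 0.01897 = $36,335.8968
New tax = $1,593,646.08 × 0.01897 = $30,231.4661376
Reduction = $36,335.8968 − $30,231.4661376 = $6,104.4306624

$6,104.43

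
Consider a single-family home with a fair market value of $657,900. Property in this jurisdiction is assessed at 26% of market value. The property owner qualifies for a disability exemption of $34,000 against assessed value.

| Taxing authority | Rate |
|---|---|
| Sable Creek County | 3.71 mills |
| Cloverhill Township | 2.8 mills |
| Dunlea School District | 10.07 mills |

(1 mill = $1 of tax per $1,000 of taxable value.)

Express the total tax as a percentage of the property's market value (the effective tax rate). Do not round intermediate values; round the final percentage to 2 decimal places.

0.35%

Assessed value = $657,900 × 0.26 = $171,054
Taxable value = $171,054 − $34,000 = $137,054
Sable Creek County: $137,054 × 0.00371 = $508.47034
Cloverhill Township: $137,054 × 0.0028 = $383.7512
Dunlea School District: $137,054 × 0.01007 = $1,380.13378
Total tax = $2,272.35532
Effective rate = $2,272.35532 ÷ $657,900 = 0.35% of market value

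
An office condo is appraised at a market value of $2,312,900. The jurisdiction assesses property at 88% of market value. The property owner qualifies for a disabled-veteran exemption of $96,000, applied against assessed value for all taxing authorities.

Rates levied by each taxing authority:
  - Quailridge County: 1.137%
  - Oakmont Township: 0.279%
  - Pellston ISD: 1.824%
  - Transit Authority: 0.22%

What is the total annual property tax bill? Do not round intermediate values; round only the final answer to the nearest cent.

$67,101.58

Assessed value = $2,312,900 × 0.88 = $2,035,352
Taxable value = $2,035,352 − $96,000 = $1,939,352
Quailridge County: $1,939,352 × 0.01137 = $22,050.43224
Oakmont Township: $1,939,352 × 0.00279 = $5,410.79208
Pellston ISD: $1,939,352 × 0.01824 = $35,373.78048
Transit Authority: $1,939,352 × 0.0022 = $4,266.5744
Total = $22,050.43224 + $5,410.79208 + $35,373.78048 + $4,266.5744 = $67,101.5792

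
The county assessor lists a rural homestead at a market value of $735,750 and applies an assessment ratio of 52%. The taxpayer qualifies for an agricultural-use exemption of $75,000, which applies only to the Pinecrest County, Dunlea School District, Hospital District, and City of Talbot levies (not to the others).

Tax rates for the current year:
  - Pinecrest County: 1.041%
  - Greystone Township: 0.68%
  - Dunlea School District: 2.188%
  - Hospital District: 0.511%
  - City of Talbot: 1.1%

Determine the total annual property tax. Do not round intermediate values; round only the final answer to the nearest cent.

$17,488.97

Assessed value = $735,750 × 0.52 = $382,590
Pinecrest County: ($382,590 − $75,000) × 0.01041 = $307,590 × 0.01041 = $3,202.0119
Greystone Township: $382,590 × 0.0068 = $2,601.612
Dunlea School District: ($382,590 − $75,000) × 0.02188 = $307,590 × 0.02188 = $6,730.0692
Hospital District: ($382,590 − $75,000) × 0.00511 = $307,590 × 0.00511 = $1,571.7849
City of Talbot: ($382,590 − $75,000) × 0.011 = $307,590 × 0.011 = $3,383.49
Total = $17,488.968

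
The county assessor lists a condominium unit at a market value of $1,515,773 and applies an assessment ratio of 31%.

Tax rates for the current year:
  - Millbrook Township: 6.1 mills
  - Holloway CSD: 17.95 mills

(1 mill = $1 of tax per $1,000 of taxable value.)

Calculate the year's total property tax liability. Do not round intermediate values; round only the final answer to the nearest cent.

$11,300.85

Assessed value = $1,515,773 × 0.31 = $469,889.63
Millbrook Township: $469,889.63 × 0.0061 = $2,866.326743
Holloway CSD: $469,889.63 × 0.01795 = $8,434.5188585
Total = $2,866.326743 + $8,434.5188585 = $11,300.8456015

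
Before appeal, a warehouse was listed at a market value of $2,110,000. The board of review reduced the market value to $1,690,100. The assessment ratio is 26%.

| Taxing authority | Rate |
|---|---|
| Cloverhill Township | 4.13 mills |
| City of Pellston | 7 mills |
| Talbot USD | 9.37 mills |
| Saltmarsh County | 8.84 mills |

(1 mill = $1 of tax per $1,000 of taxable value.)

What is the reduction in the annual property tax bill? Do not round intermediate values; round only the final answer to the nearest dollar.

$3,203

Old assessed value = $2,110,000 × 0.26 = $548,600
New assessed value = $1,690,100 × 0.26 = $439,426
Combined rate = 0.00413 + 0.007 + 0.00937 + 0.00884 = 0.02934
Old tax = $548,600 × 0.02934 = $16,095.924
New tax = $439,426 × 0.02934 = $12,892.75884
Reduction = $16,095.924 − $12,892.75884 = $3,203.16516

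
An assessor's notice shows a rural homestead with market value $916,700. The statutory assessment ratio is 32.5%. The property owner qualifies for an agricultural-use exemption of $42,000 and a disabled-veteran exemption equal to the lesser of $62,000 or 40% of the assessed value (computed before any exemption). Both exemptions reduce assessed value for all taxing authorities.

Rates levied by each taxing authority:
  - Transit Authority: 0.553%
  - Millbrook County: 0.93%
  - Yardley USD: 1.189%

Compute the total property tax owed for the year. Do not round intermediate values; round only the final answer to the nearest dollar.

$5,182

Assessed value = $916,700 × 0.325 = $297,927.5
Disabled-veteran exemption = min($62,000, 40% × $297,927.5) = min($62,000, $119,171) = $62,000 (dollar cap binds)
Taxable value = $297,927.5 − $42,000 − $62,000 = $193,927.5
Transit Authority: $193,927.5 × 0.00553 = $1,072.419075
Millbrook County: $193,927.5 × 0.0093 = $1,803.52575
Yardley USD: $193,927.5 × 0.01189 = $2,305.797975
Total = $5,181.7428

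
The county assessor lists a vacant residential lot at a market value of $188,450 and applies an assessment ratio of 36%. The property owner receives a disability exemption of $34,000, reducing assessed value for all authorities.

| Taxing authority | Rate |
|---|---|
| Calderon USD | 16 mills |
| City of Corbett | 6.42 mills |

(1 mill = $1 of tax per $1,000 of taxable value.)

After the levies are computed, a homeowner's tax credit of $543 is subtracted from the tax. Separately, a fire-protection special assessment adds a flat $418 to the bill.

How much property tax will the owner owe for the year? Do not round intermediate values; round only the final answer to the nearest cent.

$633.74

Assessed value = $188,450 × 0.36 = $67,842
Taxable value = $67,842 − $34,000 = $33,842
Calderon USD: $33,842 × 0.016 = $541.472
City of Corbett: $33,842 × 0.00642 = $217.26564
Levies subtotal = $758.73764
After credit = $758.73764 − $543 = $215.73764
Total = $215.73764 + $418 = $633.73764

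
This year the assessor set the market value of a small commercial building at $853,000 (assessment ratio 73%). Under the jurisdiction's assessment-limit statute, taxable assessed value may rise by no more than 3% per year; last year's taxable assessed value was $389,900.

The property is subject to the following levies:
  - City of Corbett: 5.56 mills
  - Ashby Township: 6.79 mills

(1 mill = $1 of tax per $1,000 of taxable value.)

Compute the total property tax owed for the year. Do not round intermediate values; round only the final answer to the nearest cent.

Uncapped assessed value = $853,000 × 0.73 = $622,690
Cap limit = $389,900 × 1.03 = $401,597
Taxable assessed value = min($622,690, $401,597) = $401,597 (cap binds)
City of Corbett: $401,597 × 0.00556 = $2,232.87932
Ashby Township: $401,597 × 0.00679 = $2,726.84363
Total = $4,959.72295

$4,959.72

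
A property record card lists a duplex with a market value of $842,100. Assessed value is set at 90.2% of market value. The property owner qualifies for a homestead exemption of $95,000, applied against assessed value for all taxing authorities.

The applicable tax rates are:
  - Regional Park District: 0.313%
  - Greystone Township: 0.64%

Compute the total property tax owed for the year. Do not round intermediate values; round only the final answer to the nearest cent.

$6,333.39

Assessed value = $842,100 × 0.902 = $759,574.2
Taxable value = $759,574.2 − $95,000 = $664,574.2
Regional Park District: $664,574.2 × 0.00313 = $2,080.117246
Greystone Township: $664,574.2 × 0.0064 = $4,253.27488
Total = $2,080.117246 + $4,253.27488 = $6,333.392126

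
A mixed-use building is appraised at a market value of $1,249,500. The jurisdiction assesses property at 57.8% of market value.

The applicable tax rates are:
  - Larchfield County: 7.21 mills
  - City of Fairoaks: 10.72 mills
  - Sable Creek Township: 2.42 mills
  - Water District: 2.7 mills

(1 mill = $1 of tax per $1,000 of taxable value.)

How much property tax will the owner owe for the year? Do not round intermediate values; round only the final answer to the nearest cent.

$16,646.96

Assessed value = $1,249,500 × 0.578 = $722,211
Larchfield County: $722,211 × 0.00721 = $5,207.14131
City of Fairoaks: $722,211 × 0.01072 = $7,742.10192
Sable Creek Township: $722,211 × 0.00242 = $1,747.75062
Water District: $722,211 × 0.0027 = $1,949.9697
Total = $5,207.14131 + $7,742.10192 + $1,747.75062 + $1,949.9697 = $16,646.96355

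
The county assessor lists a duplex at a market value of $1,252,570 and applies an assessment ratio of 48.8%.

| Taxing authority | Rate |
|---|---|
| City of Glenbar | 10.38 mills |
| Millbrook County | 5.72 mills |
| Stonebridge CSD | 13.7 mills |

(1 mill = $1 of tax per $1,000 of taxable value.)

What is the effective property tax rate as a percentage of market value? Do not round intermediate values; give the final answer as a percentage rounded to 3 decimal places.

1.454%

Assessed value = $1,252,570 × 0.488 = $611,254.16
City of Glenbar: $611,254.16 × 0.01038 = $6,344.8181808
Millbrook County: $611,254.16 × 0.00572 = $3,496.3737952
Stonebridge CSD: $611,254.16 × 0.0137 = $8,374.181992
Total tax = $18,215.373968
Effective rate = $18,215.373968 ÷ $1,252,570 = 1.454% of market value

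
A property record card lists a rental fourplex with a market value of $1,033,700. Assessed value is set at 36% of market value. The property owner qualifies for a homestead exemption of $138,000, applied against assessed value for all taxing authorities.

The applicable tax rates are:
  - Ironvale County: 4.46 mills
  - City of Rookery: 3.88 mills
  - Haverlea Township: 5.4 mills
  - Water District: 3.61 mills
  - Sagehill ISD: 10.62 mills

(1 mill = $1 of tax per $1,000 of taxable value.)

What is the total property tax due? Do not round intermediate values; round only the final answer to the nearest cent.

$6,548.67

Assessed value = $1,033,700 × 0.36 = $372,132
Taxable value = $372,132 − $138,000 = $234,132
Ironvale County: $234,132 × 0.00446 = $1,044.22872
City of Rookery: $234,132 × 0.00388 = $908.43216
Haverlea Township: $234,132 × 0.0054 = $1,264.3128
Water District: $234,132 × 0.00361 = $845.21652
Sagehill ISD: $234,132 × 0.01062 = $2,486.48184
Total = $1,044.22872 + $908.43216 + $1,264.3128 + $845.21652 + $2,486.48184 = $6,548.67204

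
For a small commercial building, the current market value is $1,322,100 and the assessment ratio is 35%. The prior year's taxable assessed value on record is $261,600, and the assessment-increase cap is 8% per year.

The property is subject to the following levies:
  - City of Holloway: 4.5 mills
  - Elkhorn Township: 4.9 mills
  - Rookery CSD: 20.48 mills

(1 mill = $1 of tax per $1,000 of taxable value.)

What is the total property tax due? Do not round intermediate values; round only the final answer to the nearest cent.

$8,441.94

Uncapped assessed value = $1,322,100 × 0.35 = $462,735
Cap limit = $261,600 × 1.08 = $282,528
Taxable assessed value = min($462,735, $282,528) = $282,528 (cap binds)
City of Holloway: $282,528 × 0.0045 = $1,271.376
Elkhorn Township: $282,528 × 0.0049 = $1,384.3872
Rookery CSD: $282,528 × 0.02048 = $5,786.17344
Total = $8,441.93664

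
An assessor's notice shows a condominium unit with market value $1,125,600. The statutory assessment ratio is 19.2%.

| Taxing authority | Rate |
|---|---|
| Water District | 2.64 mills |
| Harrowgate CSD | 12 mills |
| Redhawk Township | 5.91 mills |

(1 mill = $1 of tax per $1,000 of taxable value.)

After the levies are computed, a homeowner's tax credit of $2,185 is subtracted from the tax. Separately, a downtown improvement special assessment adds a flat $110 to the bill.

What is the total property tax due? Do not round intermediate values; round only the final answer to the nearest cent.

Assessed value = $1,125,600 × 0.192 = $216,115.2
Water District: $216,115.2 × 0.00264 = $570.544128
Harrowgate CSD: $216,115.2 × 0.012 = $2,593.3824
Redhawk Township: $216,115.2 × 0.00591 = $1,277.240832
Levies subtotal = $4,441.16736
After credit = $4,441.16736 − $2,185 = $2,256.16736
Total = $2,256.16736 + $110 = $2,366.16736

$2,366.17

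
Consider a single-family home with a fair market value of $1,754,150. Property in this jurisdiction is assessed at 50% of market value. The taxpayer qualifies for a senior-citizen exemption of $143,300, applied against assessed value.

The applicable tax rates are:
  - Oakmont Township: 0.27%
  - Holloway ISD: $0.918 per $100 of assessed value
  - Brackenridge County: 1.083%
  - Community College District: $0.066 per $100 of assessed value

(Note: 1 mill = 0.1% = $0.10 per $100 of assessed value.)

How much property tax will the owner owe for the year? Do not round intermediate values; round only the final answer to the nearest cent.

$17,148.32

Assessed value = $1,754,150 × 0.5 = $877,075
Taxable value = $877,075 − $143,300 = $733,775
Oakmont Township: $733,775 × 0.0027 = $1,981.1925
Holloway ISD: $733,775 × 0.00918 = $6,736.0545
Brackenridge County: $733,775 × 0.01083 = $7,946.78325
Community College District: $733,775 × 0.00066 = $484.2915
Total = $17,148.32175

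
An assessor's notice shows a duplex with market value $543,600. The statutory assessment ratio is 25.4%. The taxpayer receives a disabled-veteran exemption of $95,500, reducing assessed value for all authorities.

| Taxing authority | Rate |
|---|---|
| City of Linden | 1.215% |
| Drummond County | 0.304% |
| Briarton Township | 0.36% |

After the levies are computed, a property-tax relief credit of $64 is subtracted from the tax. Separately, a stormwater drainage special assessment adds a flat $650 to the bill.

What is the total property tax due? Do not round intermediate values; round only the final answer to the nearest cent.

$1,385.97

Assessed value = $543,600 × 0.254 = $138,074.4
Taxable value = $138,074.4 − $95,500 = $42,574.4
City of Linden: $42,574.4 × 0.01215 = $517.27896
Drummond County: $42,574.4 × 0.00304 = $129.426176
Briarton Township: $42,574.4 × 0.0036 = $153.26784
Levies subtotal = $799.972976
After credit = $799.972976 − $64 = $735.972976
Total = $735.972976 + $650 = $1,385.972976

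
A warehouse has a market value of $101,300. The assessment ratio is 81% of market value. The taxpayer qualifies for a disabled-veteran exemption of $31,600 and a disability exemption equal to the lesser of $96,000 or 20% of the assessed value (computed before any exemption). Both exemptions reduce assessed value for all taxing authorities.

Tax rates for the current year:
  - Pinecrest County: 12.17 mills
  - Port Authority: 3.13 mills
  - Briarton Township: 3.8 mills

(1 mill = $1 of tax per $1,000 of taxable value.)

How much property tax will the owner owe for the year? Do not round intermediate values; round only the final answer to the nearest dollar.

$650

Assessed value = $101,300 × 0.81 = $82,053
Disability exemption = min($96,000, 20% × $82,053) = min($96,000, $16,410.6) = $16,410.6 (percentage binds)
Taxable value = $82,053 − $31,600 − $16,410.6 = $34,042.4
Pinecrest County: $34,042.4 × 0.01217 = $414.296008
Port Authority: $34,042.4 × 0.00313 = $106.552712
Briarton Township: $34,042.4 × 0.0038 = $129.36112
Total = $650.20984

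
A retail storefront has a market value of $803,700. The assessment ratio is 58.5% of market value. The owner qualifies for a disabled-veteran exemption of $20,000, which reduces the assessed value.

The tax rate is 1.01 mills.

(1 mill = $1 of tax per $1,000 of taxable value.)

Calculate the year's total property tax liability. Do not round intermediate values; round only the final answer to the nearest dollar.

Assessed value = $803,700 × 0.585 = $470,164.5
Taxable value = $470,164.5 − $20,000 = $450,164.5
Tax = $450,164.5 × 0.00101 = $454.666145

$455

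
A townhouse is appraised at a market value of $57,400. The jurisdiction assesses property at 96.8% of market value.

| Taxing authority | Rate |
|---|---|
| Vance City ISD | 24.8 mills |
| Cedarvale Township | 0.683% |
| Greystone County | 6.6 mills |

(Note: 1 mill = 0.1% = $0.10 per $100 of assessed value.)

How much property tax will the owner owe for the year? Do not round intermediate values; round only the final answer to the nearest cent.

$2,124.18

Assessed value = $57,400 × 0.968 = $55,563.2
Vance City ISD: $55,563.2 × 0.0248 = $1,377.96736
Cedarvale Township: $55,563.2 × 0.00683 = $379.496656
Greystone County: $55,563.2 × 0.0066 = $366.71712
Total = $2,124.181136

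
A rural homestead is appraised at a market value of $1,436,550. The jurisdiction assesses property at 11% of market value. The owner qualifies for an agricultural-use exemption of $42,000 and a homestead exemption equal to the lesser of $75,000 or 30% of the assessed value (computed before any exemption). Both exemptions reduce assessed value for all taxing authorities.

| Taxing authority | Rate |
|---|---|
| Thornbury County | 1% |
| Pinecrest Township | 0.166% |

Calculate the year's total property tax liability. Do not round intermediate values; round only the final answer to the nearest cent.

$800.04

Assessed value = $1,436,550 × 0.11 = $158,020.5
Homestead exemption = min($75,000, 30% × $158,020.5) = min($75,000, $47,406.15) = $47,406.15 (percentage binds)
Taxable value = $158,020.5 − $42,000 − $47,406.15 = $68,614.35
Thornbury County: $68,614.35 × 0.01 = $686.1435
Pinecrest Township: $68,614.35 × 0.00166 = $113.899821
Total = $800.043321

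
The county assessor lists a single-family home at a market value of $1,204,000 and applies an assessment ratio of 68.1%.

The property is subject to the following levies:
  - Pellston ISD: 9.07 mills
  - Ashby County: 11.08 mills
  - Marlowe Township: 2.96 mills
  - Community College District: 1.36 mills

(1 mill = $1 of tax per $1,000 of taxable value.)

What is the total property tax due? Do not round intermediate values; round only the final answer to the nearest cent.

Assessed value = $1,204,000 × 0.681 = $819,924
Pellston ISD: $819,924 × 0.00907 = $7,436.71068
Ashby County: $819,924 × 0.01108 = $9,084.75792
Marlowe Township: $819,924 × 0.00296 = $2,426.97504
Community College District: $819,924 × 0.00136 = $1,115.09664
Total = $7,436.71068 + $9,084.75792 + $2,426.97504 + $1,115.09664 = $20,063.54028

$20,063.54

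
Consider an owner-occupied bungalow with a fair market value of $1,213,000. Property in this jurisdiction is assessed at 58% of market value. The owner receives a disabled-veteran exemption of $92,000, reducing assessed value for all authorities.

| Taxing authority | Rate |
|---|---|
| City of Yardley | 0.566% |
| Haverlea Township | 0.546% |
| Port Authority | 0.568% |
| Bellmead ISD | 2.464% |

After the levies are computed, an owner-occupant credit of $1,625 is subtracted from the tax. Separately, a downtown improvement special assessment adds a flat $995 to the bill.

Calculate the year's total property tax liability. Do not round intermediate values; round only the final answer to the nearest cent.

$24,712.22

Assessed value = $1,213,000 × 0.58 = $703,540
Taxable value = $703,540 − $92,000 = $611,540
City of Yardley: $611,540 × 0.00566 = $3,461.3164
Haverlea Township: $611,540 × 0.00546 = $3,339.0084
Port Authority: $611,540 × 0.00568 = $3,473.5472
Bellmead ISD: $611,540 × 0.02464 = $15,068.3456
Levies subtotal = $25,342.2176
After credit = $25,342.2176 − $1,625 = $23,717.2176
Total = $23,717.2176 + $995 = $24,712.2176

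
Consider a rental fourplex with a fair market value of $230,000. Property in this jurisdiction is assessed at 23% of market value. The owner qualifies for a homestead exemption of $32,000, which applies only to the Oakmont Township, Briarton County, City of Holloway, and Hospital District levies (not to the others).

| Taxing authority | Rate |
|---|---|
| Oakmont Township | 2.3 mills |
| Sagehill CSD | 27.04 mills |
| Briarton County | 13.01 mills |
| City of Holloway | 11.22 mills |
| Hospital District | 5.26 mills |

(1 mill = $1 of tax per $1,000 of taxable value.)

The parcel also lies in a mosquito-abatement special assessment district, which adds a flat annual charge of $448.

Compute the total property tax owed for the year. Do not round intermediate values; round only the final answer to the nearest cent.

Assessed value = $230,000 × 0.23 = $52,900
Oakmont Township: ($52,900 − $32,000) × 0.0023 = $20,900 × 0.0023 = $48.07
Sagehill CSD: $52,900 × 0.02704 = $1,430.416
Briarton County: ($52,900 − $32,000) × 0.01301 = $20,900 × 0.01301 = $271.909
City of Holloway: ($52,900 − $32,000) × 0.01122 = $20,900 × 0.01122 = $234.498
Hospital District: ($52,900 − $32,000) × 0.00526 = $20,900 × 0.00526 = $109.934
Levies subtotal = $2,094.827
Total = $2,094.827 + $448 = $2,542.827

$2,542.83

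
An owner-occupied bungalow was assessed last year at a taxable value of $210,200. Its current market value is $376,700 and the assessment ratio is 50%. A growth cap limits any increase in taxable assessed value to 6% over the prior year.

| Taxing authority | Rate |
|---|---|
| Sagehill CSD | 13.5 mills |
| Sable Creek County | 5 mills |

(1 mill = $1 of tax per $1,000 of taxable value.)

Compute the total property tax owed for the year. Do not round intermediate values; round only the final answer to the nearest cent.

Uncapped assessed value = $376,700 × 0.5 = $188,350
Cap limit = $210,200 × 1.06 = $222,812
Taxable assessed value = min($188,350, $222,812) = $188,350 (cap does not bind)
Sagehill CSD: $188,350 × 0.0135 = $2,542.725
Sable Creek County: $188,350 × 0.005 = $941.75
Total = $3,484.475

$3,484.48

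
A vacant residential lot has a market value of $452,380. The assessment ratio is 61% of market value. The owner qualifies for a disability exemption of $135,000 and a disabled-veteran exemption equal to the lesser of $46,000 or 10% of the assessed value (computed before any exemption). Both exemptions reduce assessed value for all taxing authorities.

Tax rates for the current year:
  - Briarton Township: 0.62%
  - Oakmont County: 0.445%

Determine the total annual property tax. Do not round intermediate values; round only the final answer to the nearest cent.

Assessed value = $452,380 × 0.61 = $275,951.8
Disabled-veteran exemption = min($46,000, 10% × $275,951.8) = min($46,000, $27,595.18) = $27,595.18 (percentage binds)
Taxable value = $275,951.8 − $135,000 − $27,595.18 = $113,356.62
Briarton Township: $113,356.62 × 0.0062 = $702.811044
Oakmont County: $113,356.62 × 0.00445 = $504.436959
Total = $1,207.248003

$1,207.25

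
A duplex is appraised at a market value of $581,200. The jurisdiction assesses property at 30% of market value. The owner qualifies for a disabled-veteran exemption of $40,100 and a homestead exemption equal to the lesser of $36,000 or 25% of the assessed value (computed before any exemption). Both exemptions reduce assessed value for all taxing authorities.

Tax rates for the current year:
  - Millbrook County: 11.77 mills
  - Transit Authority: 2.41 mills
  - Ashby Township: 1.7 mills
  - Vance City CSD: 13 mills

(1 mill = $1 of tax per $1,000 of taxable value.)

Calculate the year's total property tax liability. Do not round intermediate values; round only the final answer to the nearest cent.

Assessed value = $581,200 × 0.3 = $174,360
Homestead exemption = min($36,000, 25% × $174,360) = min($36,000, $43,590) = $36,000 (dollar cap binds)
Taxable value = $174,360 − $40,100 − $36,000 = $98,260
Millbrook County: $98,260 × 0.01177 = $1,156.5202
Transit Authority: $98,260 × 0.00241 = $236.8066
Ashby Township: $98,260 × 0.0017 = $167.042
Vance City CSD: $98,260 × 0.013 = $1,277.38
Total = $2,837.7488

$2,837.75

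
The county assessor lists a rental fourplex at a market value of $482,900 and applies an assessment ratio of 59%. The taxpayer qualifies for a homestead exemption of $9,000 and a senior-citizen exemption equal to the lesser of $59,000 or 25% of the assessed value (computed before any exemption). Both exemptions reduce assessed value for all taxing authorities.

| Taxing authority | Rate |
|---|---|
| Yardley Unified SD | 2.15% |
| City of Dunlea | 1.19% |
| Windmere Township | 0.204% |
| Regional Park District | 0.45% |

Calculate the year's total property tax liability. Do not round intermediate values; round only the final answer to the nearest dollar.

Assessed value = $482,900 × 0.59 = $284,911
Senior-citizen exemption = min($59,000, 25% × $284,911) = min($59,000, $71,227.75) = $59,000 (dollar cap binds)
Taxable value = $284,911 − $9,000 − $59,000 = $216,911
Yardley Unified SD: $216,911 × 0.0215 = $4,663.5865
City of Dunlea: $216,911 × 0.0119 = $2,581.2409
Windmere Township: $216,911 × 0.00204 = $442.49844
Regional Park District: $216,911 × 0.0045 = $976.0995
Total = $8,663.42534

$8,663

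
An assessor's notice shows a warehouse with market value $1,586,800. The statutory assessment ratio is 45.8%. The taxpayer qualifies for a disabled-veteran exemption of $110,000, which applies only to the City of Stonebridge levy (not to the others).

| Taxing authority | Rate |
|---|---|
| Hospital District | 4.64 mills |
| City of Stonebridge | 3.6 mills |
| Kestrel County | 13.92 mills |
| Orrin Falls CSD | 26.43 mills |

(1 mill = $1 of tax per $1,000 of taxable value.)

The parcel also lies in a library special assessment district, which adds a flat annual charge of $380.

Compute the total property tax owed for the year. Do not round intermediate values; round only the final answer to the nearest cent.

Assessed value = $1,586,800 × 0.458 = $726,754.4
Hospital District: $726,754.4 × 0.00464 = $3,372.140416
City of Stonebridge: ($726,754.4 − $110,000) × 0.0036 = $616,754.4 × 0.0036 = $2,220.31584
Kestrel County: $726,754.4 × 0.01392 = $10,116.421248
Orrin Falls CSD: $726,754.4 × 0.02643 = $19,208.118792
Levies subtotal = $34,916.996296
Total = $34,916.996296 + $380 = $35,296.996296

$35,297.00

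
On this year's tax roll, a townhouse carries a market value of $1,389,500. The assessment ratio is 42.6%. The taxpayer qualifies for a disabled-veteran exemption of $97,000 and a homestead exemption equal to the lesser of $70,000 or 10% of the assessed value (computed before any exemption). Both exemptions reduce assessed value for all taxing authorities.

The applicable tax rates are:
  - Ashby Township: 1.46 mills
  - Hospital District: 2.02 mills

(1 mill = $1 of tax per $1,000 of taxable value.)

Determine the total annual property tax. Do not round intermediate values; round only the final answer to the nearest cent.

Assessed value = $1,389,500 × 0.426 = $591,927
Homestead exemption = min($70,000, 10% × $591,927) = min($70,000, $59,192.7) = $59,192.7 (percentage binds)
Taxable value = $591,927 − $97,000 − $59,192.7 = $435,734.3
Ashby Township: $435,734.3 × 0.00146 = $636.172078
Hospital District: $435,734.3 × 0.00202 = $880.183286
Total = $1,516.355364

$1,516.36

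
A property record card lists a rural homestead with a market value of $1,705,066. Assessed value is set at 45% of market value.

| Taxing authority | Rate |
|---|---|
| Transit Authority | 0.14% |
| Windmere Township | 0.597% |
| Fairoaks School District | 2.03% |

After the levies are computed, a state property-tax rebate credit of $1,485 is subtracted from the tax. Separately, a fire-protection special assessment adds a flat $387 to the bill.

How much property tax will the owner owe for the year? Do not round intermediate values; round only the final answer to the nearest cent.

$20,132.63

Assessed value = $1,705,066 × 0.45 = $767,279.7
Transit Authority: $767,279.7 × 0.0014 = $1,074.19158
Windmere Township: $767,279.7 × 0.00597 = $4,580.659809
Fairoaks School District: $767,279.7 × 0.0203 = $15,575.77791
Levies subtotal = $21,230.629299
After credit = $21,230.629299 − $1,485 = $19,745.629299
Total = $19,745.629299 + $387 = $20,132.629299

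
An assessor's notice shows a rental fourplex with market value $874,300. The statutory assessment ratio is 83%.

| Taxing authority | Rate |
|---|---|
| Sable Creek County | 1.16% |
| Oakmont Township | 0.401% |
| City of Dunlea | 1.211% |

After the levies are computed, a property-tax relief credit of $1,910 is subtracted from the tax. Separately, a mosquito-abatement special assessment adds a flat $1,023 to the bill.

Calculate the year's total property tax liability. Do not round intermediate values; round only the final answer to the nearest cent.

Assessed value = $874,300 × 0.83 = $725,669
Sable Creek County: $725,669 × 0.0116 = $8,417.7604
Oakmont Township: $725,669 × 0.00401 = $2,909.93269
City of Dunlea: $725,669 × 0.01211 = $8,787.85159
Levies subtotal = $20,115.54468
After credit = $20,115.54468 − $1,910 = $18,205.54468
Total = $18,205.54468 + $1,023 = $19,228.54468

$19,228.54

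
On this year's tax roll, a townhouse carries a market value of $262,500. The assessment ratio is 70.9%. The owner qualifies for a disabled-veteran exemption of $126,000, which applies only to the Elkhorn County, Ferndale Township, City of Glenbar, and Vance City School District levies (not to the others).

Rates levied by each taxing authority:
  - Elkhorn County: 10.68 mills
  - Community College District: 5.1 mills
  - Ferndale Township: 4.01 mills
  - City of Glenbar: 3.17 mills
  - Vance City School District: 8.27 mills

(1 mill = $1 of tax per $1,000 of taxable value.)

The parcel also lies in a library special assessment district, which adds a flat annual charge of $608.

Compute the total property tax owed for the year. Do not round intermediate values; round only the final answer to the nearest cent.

$3,127.91

Assessed value = $262,500 × 0.709 = $186,112.5
Elkhorn County: ($186,112.5 − $126,000) × 0.01068 = $60,112.5 × 0.01068 = $642.0015
Community College District: $186,112.5 × 0.0051 = $949.17375
Ferndale Township: ($186,112.5 − $126,000) × 0.00401 = $60,112.5 × 0.00401 = $241.051125
City of Glenbar: ($186,112.5 − $126,000) × 0.00317 = $60,112.5 × 0.00317 = $190.556625
Vance City School District: ($186,112.5 − $126,000) × 0.00827 = $60,112.5 × 0.00827 = $497.130375
Levies subtotal = $2,519.913375
Total = $2,519.913375 + $608 = $3,127.913375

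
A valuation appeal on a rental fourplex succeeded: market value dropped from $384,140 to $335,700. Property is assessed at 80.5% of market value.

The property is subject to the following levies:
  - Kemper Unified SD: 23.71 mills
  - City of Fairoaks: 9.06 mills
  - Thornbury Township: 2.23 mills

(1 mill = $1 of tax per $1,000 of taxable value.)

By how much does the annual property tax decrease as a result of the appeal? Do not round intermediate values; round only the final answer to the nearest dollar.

Old assessed value = $384,140 × 0.805 = $309,232.7
New assessed value = $335,700 × 0.805 = $270,238.5
Combined rate = 0.02371 + 0.00906 + 0.00223 = 0.035
Old tax = $309,232.7 × 0.035 = $10,823.1445
New tax = $270,238.5 × 0.035 = $9,458.3475
Reduction = $10,823.1445 − $9,458.3475 = $1,364.797

$1,365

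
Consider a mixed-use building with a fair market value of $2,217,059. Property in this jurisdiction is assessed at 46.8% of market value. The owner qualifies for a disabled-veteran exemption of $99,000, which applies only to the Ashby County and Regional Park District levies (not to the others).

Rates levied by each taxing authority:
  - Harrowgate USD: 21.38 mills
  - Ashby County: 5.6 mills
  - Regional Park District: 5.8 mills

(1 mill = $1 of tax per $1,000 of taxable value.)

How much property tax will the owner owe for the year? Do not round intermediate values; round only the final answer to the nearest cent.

Assessed value = $2,217,059 × 0.468 = $1,037,583.612
Harrowgate USD: $1,037,583.612 × 0.02138 = $22,183.53762456
Ashby County: ($1,037,583.612 − $99,000) × 0.0056 = $938,583.612 × 0.0056 = $5,256.0682272
Regional Park District: ($1,037,583.612 − $99,000) × 0.0058 = $938,583.612 × 0.0058 = $5,443.7849496
Total = $32,883.39080136

$32,883.39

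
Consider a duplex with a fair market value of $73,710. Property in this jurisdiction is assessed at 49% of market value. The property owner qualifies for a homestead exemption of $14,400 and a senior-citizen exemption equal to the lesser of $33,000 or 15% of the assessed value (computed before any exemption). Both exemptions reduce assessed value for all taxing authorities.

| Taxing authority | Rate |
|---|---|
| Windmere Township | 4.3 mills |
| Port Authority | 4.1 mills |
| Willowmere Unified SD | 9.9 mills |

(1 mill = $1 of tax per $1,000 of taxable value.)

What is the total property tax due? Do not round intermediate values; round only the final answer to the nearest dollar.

$298

Assessed value = $73,710 × 0.49 = $36,117.9
Senior-citizen exemption = min($33,000, 15% × $36,117.9) = min($33,000, $5,417.685) = $5,417.685 (percentage binds)
Taxable value = $36,117.9 − $14,400 − $5,417.685 = $16,300.215
Windmere Township: $16,300.215 × 0.0043 = $70.0909245
Port Authority: $16,300.215 × 0.0041 = $66.8308815
Willowmere Unified SD: $16,300.215 × 0.0099 = $161.3721285
Total = $298.2939345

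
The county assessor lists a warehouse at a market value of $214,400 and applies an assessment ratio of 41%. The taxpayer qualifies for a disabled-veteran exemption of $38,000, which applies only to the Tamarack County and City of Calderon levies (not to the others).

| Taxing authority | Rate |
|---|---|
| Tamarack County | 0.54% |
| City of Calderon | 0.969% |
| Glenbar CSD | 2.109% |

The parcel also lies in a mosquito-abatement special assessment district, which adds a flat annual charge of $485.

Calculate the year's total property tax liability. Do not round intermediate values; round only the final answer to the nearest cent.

$3,091.95

Assessed value = $214,400 × 0.41 = $87,904
Tamarack County: ($87,904 − $38,000) × 0.0054 = $49,904 × 0.0054 = $269.4816
City of Calderon: ($87,904 − $38,000) × 0.00969 = $49,904 × 0.00969 = $483.56976
Glenbar CSD: $87,904 × 0.02109 = $1,853.89536
Levies subtotal = $2,606.94672
Total = $2,606.94672 + $485 = $3,091.94672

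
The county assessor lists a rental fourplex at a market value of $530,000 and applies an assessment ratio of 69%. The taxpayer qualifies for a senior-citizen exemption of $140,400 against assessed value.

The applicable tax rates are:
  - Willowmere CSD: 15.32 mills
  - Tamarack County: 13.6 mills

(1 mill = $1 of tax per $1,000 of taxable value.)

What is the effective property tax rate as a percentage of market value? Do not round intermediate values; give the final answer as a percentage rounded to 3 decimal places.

1.229%

Assessed value = $530,000 × 0.69 = $365,700
Taxable value = $365,700 − $140,400 = $225,300
Willowmere CSD: $225,300 × 0.01532 = $3,451.596
Tamarack County: $225,300 × 0.0136 = $3,064.08
Total tax = $6,515.676
Effective rate = $6,515.676 ÷ $530,000 = 1.229% of market value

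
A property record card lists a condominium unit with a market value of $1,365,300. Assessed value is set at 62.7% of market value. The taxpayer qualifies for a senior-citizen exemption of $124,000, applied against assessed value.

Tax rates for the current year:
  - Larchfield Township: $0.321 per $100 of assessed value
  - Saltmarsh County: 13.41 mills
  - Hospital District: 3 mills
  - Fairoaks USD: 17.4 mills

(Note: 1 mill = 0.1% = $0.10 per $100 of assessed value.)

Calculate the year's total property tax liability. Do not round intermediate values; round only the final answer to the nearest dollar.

Assessed value = $1,365,300 × 0.627 = $856,043.1
Taxable value = $856,043.1 − $124,000 = $732,043.1
Larchfield Township: $732,043.1 × 0.00321 = $2,349.858351
Saltmarsh County: $732,043.1 × 0.01341 = $9,816.697971
Hospital District: $732,043.1 × 0.003 = $2,196.1293
Fairoaks USD: $732,043.1 × 0.0174 = $12,737.54994
Total = $27,100.235562

$27,100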